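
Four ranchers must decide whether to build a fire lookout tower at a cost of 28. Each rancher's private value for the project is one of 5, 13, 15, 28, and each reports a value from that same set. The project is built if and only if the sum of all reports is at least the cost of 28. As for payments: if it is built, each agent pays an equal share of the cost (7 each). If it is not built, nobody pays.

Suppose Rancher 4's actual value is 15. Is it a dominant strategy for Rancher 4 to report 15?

Check each profile of the others' reports and compare truth against every alternative report.
Others report (5, 5, 5): truth gives 8, best alternative gives 8.
Others report (5, 5, 13): truth gives 8, best alternative gives 8.
Others report (5, 5, 15): truth gives 8, best alternative gives 8.
Others report (5, 5, 28): truth gives 8, best alternative gives 8.
Others report (5, 13, 5): truth gives 8, best alternative gives 8.
Others report (5, 13, 13): truth gives 8, best alternative gives 8.
(Remaining 58 profiles checked similarly; truth is weakly best in each.)
In every case the truthful report is at least as good as any alternative, so it is a dominant strategy.

Yes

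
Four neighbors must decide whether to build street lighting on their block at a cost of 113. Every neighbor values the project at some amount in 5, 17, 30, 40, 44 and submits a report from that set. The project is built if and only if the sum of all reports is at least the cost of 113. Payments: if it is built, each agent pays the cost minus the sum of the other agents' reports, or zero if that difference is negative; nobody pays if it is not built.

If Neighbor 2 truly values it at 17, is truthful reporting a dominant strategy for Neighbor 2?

Check each profile of the others' reports and compare truth against every alternative report.
Others report (30, 40, 44): truth gives 17, best alternative gives 17.
Others report (30, 44, 40): truth gives 17, best alternative gives 17.
Others report (30, 44, 44): truth gives 17, best alternative gives 17.
Others report (40, 30, 44): truth gives 17, best alternative gives 17.
Others report (40, 40, 40): truth gives 17, best alternative gives 17.
Others report (40, 40, 44): truth gives 17, best alternative gives 17.
(Remaining 119 profiles checked similarly; truth is weakly best in each.)
In every case the truthful report is at least as good as any alternative, so it is a dominant strategy.

Yes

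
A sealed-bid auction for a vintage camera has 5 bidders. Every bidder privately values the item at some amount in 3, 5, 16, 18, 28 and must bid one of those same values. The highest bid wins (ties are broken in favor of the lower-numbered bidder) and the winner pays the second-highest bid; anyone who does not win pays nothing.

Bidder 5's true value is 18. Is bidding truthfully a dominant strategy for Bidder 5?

Yes

Check each profile of the others' bids and compare truth against every alternative bid.
Others bid (3, 3, 3, 3): truth gives 15, best alternative gives 15.
Others bid (3, 3, 3, 5): truth gives 13, best alternative gives 13.
Others bid (3, 3, 5, 3): truth gives 13, best alternative gives 13.
Others bid (3, 3, 5, 5): truth gives 13, best alternative gives 13.
Others bid (3, 5, 3, 3): truth gives 13, best alternative gives 13.
Others bid (3, 5, 3, 5): truth gives 13, best alternative gives 13.
(Remaining 619 profiles checked similarly; truth is weakly best in each.)
In every case the truthful bid is at least as good as any alternative, so it is a dominant strategy.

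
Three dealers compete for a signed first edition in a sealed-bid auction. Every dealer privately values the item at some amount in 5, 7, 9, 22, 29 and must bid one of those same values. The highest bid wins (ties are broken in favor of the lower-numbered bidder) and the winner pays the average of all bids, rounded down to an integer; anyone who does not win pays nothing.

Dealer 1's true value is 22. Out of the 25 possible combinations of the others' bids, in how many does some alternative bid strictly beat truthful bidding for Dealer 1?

Others bid (5, 5): truth gives 12; bid 5 gives 17 > 12. Violating.
Others bid (5, 7): truth gives 11; bid 7 gives 16 > 11. Violating.
Others bid (5, 9): truth gives 10; bid 9 gives 15 > 10. Violating.
Others bid (5, 29): truth gives 0; bid 29 gives 1 > 0. Violating.
Others bid (5, 22): truth gives 6; no alternative beats it.
Others bid (7, 22): truth gives 5; no alternative beats it.
(Checking all 25 profiles: 13 have a profitable deviation, 12 do not.)

13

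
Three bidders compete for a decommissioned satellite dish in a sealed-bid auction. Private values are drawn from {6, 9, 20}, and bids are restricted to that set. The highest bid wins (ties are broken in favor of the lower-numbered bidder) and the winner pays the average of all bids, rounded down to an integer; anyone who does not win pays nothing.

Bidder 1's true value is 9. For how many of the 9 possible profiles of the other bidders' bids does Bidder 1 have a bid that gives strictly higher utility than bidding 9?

Others bid (6, 6): truth gives 2; bid 6 gives 3 > 2. Violating.
Others bid (6, 9): truth gives 1; no alternative beats it.
Others bid (6, 20): truth gives 0; no alternative beats it.
(Checking all 9 profiles: 1 has a profitable deviation, 8 do not.)

1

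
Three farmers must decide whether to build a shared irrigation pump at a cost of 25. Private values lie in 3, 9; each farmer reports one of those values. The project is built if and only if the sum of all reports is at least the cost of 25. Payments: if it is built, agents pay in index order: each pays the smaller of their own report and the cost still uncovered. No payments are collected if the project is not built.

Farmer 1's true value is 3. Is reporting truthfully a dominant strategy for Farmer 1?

Check each profile of the others' reports and compare truth against every alternative report.
Others report (9, 9): truth gives 0, best alternative gives -6.
Others report (3, 3): truth gives 0, best alternative gives 0.
Others report (3, 9): truth gives 0, best alternative gives 0.
Others report (9, 3): truth gives 0, best alternative gives 0.
In every case the truthful report is at least as good as any alternative, so it is a dominant strategy.

Yes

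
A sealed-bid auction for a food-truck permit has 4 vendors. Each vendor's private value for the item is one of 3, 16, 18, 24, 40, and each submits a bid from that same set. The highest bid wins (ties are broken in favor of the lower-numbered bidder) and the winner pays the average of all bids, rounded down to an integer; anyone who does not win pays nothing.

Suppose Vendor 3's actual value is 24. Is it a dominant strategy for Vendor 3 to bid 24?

Consider the case where Vendor 1 bids 3, Vendor 2 bids 3 and Vendor 4 bids 3.
Truthful bid 24: wins, pays 8, utility 24 - 8 = 16.
Bid 16 instead: wins, pays 6, utility 24 - 6 = 18.
Since 18 > 16, bidding 16 is strictly better here, so truthful bidding is not dominant.

No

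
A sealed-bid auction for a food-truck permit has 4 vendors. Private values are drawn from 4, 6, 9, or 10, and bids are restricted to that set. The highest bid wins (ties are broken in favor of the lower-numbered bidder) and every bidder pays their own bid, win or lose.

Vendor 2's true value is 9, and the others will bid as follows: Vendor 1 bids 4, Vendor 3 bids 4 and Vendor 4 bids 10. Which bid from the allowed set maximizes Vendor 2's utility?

10

Bid 4: loses but pays 4, utility -4.
Bid 6: loses but pays 6, utility -6.
Bid 9: loses but pays 9, utility -9.
Bid 10: wins, pays 10, utility 9 - 10 = -1.
The best choice is 10 with utility -1.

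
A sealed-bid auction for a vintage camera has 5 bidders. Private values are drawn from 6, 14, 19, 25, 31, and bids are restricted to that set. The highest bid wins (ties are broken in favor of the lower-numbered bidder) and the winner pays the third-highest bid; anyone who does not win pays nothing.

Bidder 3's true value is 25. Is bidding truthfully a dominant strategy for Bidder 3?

Consider the case where Bidder 1 bids 6, Bidder 2 bids 6, Bidder 4 bids 6 and Bidder 5 bids 31.
Truthful bid 25: loses, pays 0, utility 0.
Bid 31 instead: wins, pays 6, utility 25 - 6 = 19.
Since 19 > 0, bidding 31 is strictly better here, so truthful bidding is not dominant.

No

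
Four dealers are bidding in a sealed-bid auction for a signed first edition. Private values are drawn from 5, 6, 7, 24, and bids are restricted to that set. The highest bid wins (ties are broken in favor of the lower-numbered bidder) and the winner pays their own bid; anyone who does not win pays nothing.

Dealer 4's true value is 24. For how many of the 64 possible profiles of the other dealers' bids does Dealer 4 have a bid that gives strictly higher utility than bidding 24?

Others bid (5, 5, 5): truth gives 0; bid 6 gives 18 > 0. Violating.
Others bid (5, 5, 6): truth gives 0; bid 7 gives 17 > 0. Violating.
Others bid (5, 6, 5): truth gives 0; bid 7 gives 17 > 0. Violating.
Others bid (5, 6, 6): truth gives 0; bid 7 gives 17 > 0. Violating.
Others bid (5, 5, 7): truth gives 0; no alternative beats it.
Others bid (5, 5, 24): truth gives 0; no alternative beats it.
(Checking all 64 profiles: 8 have a profitable deviation, 56 do not.)

8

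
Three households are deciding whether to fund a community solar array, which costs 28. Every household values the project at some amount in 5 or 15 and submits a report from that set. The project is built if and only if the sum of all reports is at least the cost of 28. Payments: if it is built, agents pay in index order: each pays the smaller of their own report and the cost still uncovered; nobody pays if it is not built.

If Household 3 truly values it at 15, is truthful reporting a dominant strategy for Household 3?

Check each profile of the others' reports and compare truth against every alternative report.
Others report (5, 15): truth gives 7, best alternative gives 0.
Others report (15, 5): truth gives 7, best alternative gives 0.
Others report (15, 15): truth gives 15, best alternative gives 15.
Others report (5, 5): truth gives 0, best alternative gives 0.
In every case the truthful report is at least as good as any alternative, so it is a dominant strategy.

Yes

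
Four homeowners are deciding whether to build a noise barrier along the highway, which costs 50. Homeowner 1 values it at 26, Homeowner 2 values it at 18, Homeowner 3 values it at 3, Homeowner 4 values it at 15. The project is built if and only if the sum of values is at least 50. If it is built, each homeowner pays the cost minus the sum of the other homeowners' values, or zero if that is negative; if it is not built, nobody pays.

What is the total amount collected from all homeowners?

23

Total value 62 ≥ cost 50, so it is built.
Homeowner 1: others sum to 36; max(0, 50 - 36) = 14.
Homeowner 2: others sum to 44; max(0, 50 - 44) = 6.
Homeowner 3: others sum to 59; max(0, 50 - 59) = 0.
Homeowner 4: others sum to 47; max(0, 50 - 47) = 3.
Total collected = 14 + 6 + 0 + 3 = 23.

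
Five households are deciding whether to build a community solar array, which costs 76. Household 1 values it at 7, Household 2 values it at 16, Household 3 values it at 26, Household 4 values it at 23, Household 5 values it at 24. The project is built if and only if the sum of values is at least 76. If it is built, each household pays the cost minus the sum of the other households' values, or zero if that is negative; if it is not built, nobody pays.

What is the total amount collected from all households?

Total value 96 ≥ cost 76, so it is built.
Household 1: others sum to 89; max(0, 76 - 89) = 0.
Household 2: others sum to 80; max(0, 76 - 80) = 0.
Household 3: others sum to 70; max(0, 76 - 70) = 6.
Household 4: others sum to 73; max(0, 76 - 73) = 3.
Household 5: others sum to 72; max(0, 76 - 72) = 4.
Total collected = 0 + 0 + 6 + 3 + 4 = 13.

13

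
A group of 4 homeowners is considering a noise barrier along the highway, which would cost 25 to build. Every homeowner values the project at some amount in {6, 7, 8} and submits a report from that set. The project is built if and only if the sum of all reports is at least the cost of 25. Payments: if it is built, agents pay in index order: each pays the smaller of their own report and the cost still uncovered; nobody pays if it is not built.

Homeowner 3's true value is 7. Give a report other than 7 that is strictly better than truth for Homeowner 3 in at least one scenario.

6

Suppose Homeowner 1 reports 6, Homeowner 2 reports 6 and Homeowner 4 reports 7.
Report 7: project built, pays 7, utility 7 - 7 = 0.
Report 6: project built, pays 6, utility 7 - 6 = 1.
So reporting 6 beats truth here (1 > 0).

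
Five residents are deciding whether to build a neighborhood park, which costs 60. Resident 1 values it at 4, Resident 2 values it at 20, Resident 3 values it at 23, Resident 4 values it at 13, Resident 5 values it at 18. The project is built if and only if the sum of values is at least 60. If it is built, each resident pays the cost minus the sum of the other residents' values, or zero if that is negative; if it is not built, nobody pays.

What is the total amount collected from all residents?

7

Total value 78 ≥ cost 60, so it is built.
Resident 1: others sum to 74; max(0, 60 - 74) = 0.
Resident 2: others sum to 58; max(0, 60 - 58) = 2.
Resident 3: others sum to 55; max(0, 60 - 55) = 5.
Resident 4: others sum to 65; max(0, 60 - 65) = 0.
Resident 5: others sum to 60; max(0, 60 - 60) = 0.
Total collected = 0 + 2 + 5 + 0 + 0 = 7.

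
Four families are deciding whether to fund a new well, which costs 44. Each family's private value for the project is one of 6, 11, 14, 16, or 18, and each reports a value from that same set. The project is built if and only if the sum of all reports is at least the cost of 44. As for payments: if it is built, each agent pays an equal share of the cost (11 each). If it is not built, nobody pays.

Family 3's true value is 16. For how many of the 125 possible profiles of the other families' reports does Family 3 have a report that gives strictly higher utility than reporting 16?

Others report (6, 6, 14): truth gives 0; report 18 gives 5 > 0. Violating.
Others report (6, 14, 6): truth gives 0; report 18 gives 5 > 0. Violating.
Others report (14, 6, 6): truth gives 0; report 18 gives 5 > 0. Violating.
Others report (6, 6, 6): truth gives 0; no alternative beats it.
Others report (6, 6, 11): truth gives 0; no alternative beats it.
(Checking all 125 profiles: 3 have a profitable deviation, 122 do not.)

3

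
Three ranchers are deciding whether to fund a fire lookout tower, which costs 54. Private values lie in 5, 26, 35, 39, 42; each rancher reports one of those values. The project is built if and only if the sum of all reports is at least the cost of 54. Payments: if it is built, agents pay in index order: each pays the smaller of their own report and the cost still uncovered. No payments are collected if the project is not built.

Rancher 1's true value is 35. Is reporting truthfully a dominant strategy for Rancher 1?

Consider the case where Rancher 2 reports 5 and Rancher 3 reports 26.
Truthful report 35: project built, pays 35, utility 35 - 35 = 0.
Report 26 instead: project built, pays 26, utility 35 - 26 = 9.
Since 9 > 0, reporting 26 is strictly better here, so truthful reporting is not dominant.

No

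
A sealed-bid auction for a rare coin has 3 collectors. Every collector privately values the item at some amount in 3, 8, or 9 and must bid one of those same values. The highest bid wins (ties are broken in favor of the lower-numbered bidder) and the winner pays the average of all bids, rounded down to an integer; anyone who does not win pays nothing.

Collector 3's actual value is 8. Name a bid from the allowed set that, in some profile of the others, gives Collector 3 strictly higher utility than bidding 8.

9

Suppose Collector 1 bids 3 and Collector 2 bids 8.
Bid 8: loses, pays 0, utility 0.
Bid 9: wins, pays 6, utility 8 - 6 = 2.
So bidding 9 beats truth here (2 > 0).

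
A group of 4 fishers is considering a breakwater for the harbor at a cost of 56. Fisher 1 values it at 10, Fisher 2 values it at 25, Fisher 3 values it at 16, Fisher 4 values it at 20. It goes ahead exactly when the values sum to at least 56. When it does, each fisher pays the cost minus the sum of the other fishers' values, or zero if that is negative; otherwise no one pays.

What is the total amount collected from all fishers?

Total value 71 ≥ cost 56, so it is built.
Fisher 1: others sum to 61; max(0, 56 - 61) = 0.
Fisher 2: others sum to 46; max(0, 56 - 46) = 10.
Fisher 3: others sum to 55; max(0, 56 - 55) = 1.
Fisher 4: others sum to 51; max(0, 56 - 51) = 5.
Total collected = 0 + 10 + 1 + 5 = 16.

16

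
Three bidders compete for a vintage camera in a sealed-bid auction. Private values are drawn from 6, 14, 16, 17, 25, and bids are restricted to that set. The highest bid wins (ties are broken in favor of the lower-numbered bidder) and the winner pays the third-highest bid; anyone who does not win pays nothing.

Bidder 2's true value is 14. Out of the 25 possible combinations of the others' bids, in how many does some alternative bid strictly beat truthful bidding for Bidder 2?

6

Others bid (6, 16): truth gives 0; bid 16 gives 8 > 0. Violating.
Others bid (6, 17): truth gives 0; bid 17 gives 8 > 0. Violating.
Others bid (6, 25): truth gives 0; bid 25 gives 8 > 0. Violating.
Others bid (14, 6): truth gives 0; bid 16 gives 8 > 0. Violating.
Others bid (6, 6): truth gives 8; no alternative beats it.
Others bid (6, 14): truth gives 8; no alternative beats it.
(Checking all 25 profiles: 6 have a profitable deviation, 19 do not.)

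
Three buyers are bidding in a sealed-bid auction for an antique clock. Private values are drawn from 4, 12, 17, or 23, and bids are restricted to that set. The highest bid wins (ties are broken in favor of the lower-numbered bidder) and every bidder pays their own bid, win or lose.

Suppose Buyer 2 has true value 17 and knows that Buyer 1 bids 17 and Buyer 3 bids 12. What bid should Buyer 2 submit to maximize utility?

Bid 4: loses but pays 4, utility -4.
Bid 12: loses but pays 12, utility -12.
Bid 17: loses but pays 17, utility -17.
Bid 23: wins, pays 23, utility 17 - 23 = -6.
The best choice is 4 with utility -4.

4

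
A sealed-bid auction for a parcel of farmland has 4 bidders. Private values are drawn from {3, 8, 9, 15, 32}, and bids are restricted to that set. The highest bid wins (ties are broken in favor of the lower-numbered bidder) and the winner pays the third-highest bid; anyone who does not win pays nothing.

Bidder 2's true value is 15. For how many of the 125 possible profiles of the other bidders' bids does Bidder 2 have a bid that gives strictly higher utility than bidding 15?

27

Others bid (3, 3, 32): truth gives 0; bid 32 gives 12 > 0. Violating.
Others bid (3, 8, 32): truth gives 0; bid 32 gives 7 > 0. Violating.
Others bid (3, 9, 32): truth gives 0; bid 32 gives 6 > 0. Violating.
Others bid (3, 32, 3): truth gives 0; bid 32 gives 12 > 0. Violating.
Others bid (3, 3, 3): truth gives 12; no alternative beats it.
Others bid (3, 3, 8): truth gives 12; no alternative beats it.
(Checking all 125 profiles: 27 have a profitable deviation, 98 do not.)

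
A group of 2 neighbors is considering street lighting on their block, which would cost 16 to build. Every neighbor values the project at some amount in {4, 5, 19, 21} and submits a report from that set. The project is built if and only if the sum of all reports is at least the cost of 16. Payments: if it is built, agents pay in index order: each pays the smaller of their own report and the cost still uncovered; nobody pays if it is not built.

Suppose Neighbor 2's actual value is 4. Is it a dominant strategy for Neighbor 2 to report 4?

Yes

Check each profile of the others' reports and compare truth against every alternative report.
Others report (19): truth gives 4, best alternative gives 4.
Others report (21): truth gives 4, best alternative gives 4.
Others report (4): truth gives 0, best alternative gives 0.
Others report (5): truth gives 0, best alternative gives 0.
In every case the truthful report is at least as good as any alternative, so it is a dominant strategy.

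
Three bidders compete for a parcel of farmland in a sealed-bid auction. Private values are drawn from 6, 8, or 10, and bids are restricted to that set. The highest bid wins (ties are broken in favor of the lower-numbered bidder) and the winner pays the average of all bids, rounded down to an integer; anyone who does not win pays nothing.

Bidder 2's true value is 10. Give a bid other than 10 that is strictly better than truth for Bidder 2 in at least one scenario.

Suppose Bidder 1 bids 6 and Bidder 3 bids 6.
Bid 10: wins, pays 7, utility 10 - 7 = 3.
Bid 8: wins, pays 6, utility 10 - 6 = 4.
So bidding 8 beats truth here (4 > 3).

8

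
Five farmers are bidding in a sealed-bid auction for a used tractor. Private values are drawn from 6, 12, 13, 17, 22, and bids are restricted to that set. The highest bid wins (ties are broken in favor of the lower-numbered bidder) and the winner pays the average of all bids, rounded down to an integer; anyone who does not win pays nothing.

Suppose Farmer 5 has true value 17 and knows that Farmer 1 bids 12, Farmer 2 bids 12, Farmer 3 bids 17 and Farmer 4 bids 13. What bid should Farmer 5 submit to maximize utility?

Bid 6: loses, pays 0, utility 0.
Bid 12: loses, pays 0, utility 0.
Bid 13: loses, pays 0, utility 0.
Bid 17: loses, pays 0, utility 0.
Bid 22: wins, pays 15, utility 17 - 15 = 2.
The best choice is 22 with utility 2.

22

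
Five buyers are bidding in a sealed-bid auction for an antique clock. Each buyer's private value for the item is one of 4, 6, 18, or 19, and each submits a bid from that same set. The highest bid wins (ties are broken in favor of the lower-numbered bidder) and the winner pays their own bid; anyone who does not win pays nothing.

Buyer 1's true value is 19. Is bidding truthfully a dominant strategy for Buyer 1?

No

Consider the case where Buyer 2 bids 4, Buyer 3 bids 4, Buyer 4 bids 4 and Buyer 5 bids 4.
Truthful bid 19: wins, pays 19, utility 19 - 19 = 0.
Bid 4 instead: wins, pays 4, utility 19 - 4 = 15.
Since 15 > 0, bidding 4 is strictly better here, so truthful bidding is not dominant.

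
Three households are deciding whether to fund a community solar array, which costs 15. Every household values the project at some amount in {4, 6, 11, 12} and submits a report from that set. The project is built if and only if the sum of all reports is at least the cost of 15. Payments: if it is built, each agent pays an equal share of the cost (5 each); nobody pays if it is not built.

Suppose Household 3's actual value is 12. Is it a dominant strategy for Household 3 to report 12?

Yes

Check each profile of the others' reports and compare truth against every alternative report.
Others report (4, 4): truth gives 7, best alternative gives 7.
Others report (4, 6): truth gives 7, best alternative gives 7.
Others report (4, 11): truth gives 7, best alternative gives 7.
Others report (4, 12): truth gives 7, best alternative gives 7.
Others report (6, 4): truth gives 7, best alternative gives 7.
Others report (6, 6): truth gives 7, best alternative gives 7.
(Remaining 10 profiles checked similarly; truth is weakly best in each.)
In every case the truthful report is at least as good as any alternative, so it is a dominant strategy.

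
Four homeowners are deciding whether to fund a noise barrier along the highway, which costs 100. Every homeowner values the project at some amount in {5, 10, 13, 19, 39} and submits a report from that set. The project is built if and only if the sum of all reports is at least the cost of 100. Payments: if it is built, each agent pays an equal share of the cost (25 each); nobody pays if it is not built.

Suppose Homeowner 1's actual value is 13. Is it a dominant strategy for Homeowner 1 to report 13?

Consider the case where Homeowner 2 reports 10, Homeowner 3 reports 39 and Homeowner 4 reports 39.
Truthful report 13: project built, pays 25, utility 13 - 25 = -12.
Report 5 instead: project not built, utility 0.
Since 0 > -12, reporting 5 is strictly better here, so truthful reporting is not dominant.

No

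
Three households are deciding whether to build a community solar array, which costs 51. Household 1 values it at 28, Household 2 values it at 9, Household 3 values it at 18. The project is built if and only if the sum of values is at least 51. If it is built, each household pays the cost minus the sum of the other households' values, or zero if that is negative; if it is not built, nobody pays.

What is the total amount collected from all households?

Total value 55 ≥ cost 51, so it is built.
Household 1: others sum to 27; max(0, 51 - 27) = 24.
Household 2: others sum to 46; max(0, 51 - 46) = 5.
Household 3: others sum to 37; max(0, 51 - 37) = 14.
Total collected = 24 + 5 + 14 = 43.

43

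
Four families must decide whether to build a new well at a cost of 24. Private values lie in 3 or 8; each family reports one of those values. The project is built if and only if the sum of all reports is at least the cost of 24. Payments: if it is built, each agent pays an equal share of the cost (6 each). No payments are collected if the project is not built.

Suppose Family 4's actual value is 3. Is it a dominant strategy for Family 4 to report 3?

Yes

Check each profile of the others' reports and compare truth against every alternative report.
Others report (3, 8, 8): truth gives 0, best alternative gives -3.
Others report (8, 3, 8): truth gives 0, best alternative gives -3.
Others report (8, 8, 3): truth gives 0, best alternative gives -3.
Others report (8, 8, 8): truth gives -3, best alternative gives -3.
Others report (3, 3, 3): truth gives 0, best alternative gives 0.
Others report (3, 3, 8): truth gives 0, best alternative gives 0.
(Remaining 2 profiles checked similarly; truth is weakly best in each.)
In every case the truthful report is at least as good as any alternative, so it is a dominant strategy.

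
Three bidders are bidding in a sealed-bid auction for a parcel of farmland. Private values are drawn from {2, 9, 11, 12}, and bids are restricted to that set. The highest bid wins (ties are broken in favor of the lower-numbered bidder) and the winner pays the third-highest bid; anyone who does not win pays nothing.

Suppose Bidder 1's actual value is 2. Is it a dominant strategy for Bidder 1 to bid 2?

Check each profile of the others' bids and compare truth against every alternative bid.
Others bid (9, 9): truth gives 0, best alternative gives -7.
Others bid (2, 2): truth gives 0, best alternative gives 0.
Others bid (2, 9): truth gives 0, best alternative gives 0.
Others bid (2, 11): truth gives 0, best alternative gives 0.
Others bid (2, 12): truth gives 0, best alternative gives 0.
Others bid (9, 2): truth gives 0, best alternative gives 0.
(Remaining 10 profiles checked similarly; truth is weakly best in each.)
In every case the truthful bid is at least as good as any alternative, so it is a dominant strategy.

Yes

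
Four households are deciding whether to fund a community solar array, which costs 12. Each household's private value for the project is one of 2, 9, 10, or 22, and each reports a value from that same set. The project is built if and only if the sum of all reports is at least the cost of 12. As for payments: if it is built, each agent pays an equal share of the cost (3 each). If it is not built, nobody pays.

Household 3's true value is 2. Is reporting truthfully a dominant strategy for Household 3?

Check each profile of the others' reports and compare truth against every alternative report.
Others report (2, 2, 2): truth gives 0, best alternative gives -1.
Others report (2, 2, 9): truth gives -1, best alternative gives -1.
Others report (2, 2, 10): truth gives -1, best alternative gives -1.
Others report (2, 2, 22): truth gives -1, best alternative gives -1.
Others report (2, 9, 2): truth gives -1, best alternative gives -1.
Others report (2, 9, 9): truth gives -1, best alternative gives -1.
(Remaining 58 profiles checked similarly; truth is weakly best in each.)
In every case the truthful report is at least as good as any alternative, so it is a dominant strategy.

Yes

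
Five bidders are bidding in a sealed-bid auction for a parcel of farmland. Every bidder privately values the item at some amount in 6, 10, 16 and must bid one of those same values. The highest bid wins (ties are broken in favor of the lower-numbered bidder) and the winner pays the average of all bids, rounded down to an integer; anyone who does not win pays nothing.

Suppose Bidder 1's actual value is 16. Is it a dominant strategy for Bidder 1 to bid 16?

Consider the case where Bidder 2 bids 6, Bidder 3 bids 6, Bidder 4 bids 6 and Bidder 5 bids 6.
Truthful bid 16: wins, pays 8, utility 16 - 8 = 8.
Bid 6 instead: wins, pays 6, utility 16 - 6 = 10.
Since 10 > 8, bidding 6 is strictly better here, so truthful bidding is not dominant.

No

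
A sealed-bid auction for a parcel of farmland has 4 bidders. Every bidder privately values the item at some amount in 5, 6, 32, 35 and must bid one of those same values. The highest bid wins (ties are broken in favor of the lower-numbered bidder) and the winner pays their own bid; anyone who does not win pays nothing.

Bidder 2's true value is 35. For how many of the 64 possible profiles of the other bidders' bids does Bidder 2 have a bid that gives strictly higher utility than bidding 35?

Others bid (5, 5, 5): truth gives 0; bid 6 gives 29 > 0. Violating.
Others bid (5, 5, 6): truth gives 0; bid 6 gives 29 > 0. Violating.
Others bid (5, 5, 32): truth gives 0; bid 32 gives 3 > 0. Violating.
Others bid (5, 6, 5): truth gives 0; bid 6 gives 29 > 0. Violating.
Others bid (5, 5, 35): truth gives 0; no alternative beats it.
Others bid (5, 6, 35): truth gives 0; no alternative beats it.
(Checking all 64 profiles: 18 have a profitable deviation, 46 do not.)

18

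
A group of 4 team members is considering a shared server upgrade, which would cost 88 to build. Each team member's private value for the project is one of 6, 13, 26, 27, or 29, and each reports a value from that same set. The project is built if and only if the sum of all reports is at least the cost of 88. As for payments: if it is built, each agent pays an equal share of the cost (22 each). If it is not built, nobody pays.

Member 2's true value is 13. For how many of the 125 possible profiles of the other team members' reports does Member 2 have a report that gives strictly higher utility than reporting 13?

Others report (26, 26, 26): truth gives -9; report 6 gives 0 > -9. Violating.
Others report (26, 26, 27): truth gives -9; report 6 gives 0 > -9. Violating.
Others report (26, 26, 29): truth gives -9; report 6 gives 0 > -9. Violating.
Others report (26, 27, 26): truth gives -9; report 6 gives 0 > -9. Violating.
Others report (6, 6, 6): truth gives 0; no alternative beats it.
Others report (6, 6, 13): truth gives 0; no alternative beats it.
(Checking all 125 profiles: 11 have a profitable deviation, 114 do not.)

11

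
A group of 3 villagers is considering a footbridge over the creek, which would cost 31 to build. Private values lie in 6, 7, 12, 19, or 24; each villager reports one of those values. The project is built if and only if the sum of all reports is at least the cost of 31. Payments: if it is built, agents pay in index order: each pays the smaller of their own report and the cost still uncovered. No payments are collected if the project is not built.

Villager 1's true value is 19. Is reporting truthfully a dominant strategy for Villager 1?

Consider the case where Villager 2 reports 6 and Villager 3 reports 19.
Truthful report 19: project built, pays 19, utility 19 - 19 = 0.
Report 6 instead: project built, pays 6, utility 19 - 6 = 13.
Since 13 > 0, reporting 6 is strictly better here, so truthful reporting is not dominant.

No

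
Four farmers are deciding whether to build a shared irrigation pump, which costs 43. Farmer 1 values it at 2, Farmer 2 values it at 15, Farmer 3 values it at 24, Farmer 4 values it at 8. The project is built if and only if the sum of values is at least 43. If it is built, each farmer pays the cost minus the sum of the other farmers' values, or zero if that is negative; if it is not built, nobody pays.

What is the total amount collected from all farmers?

29

Total value 49 ≥ cost 43, so it is built.
Farmer 1: others sum to 47; max(0, 43 - 47) = 0.
Farmer 2: others sum to 34; max(0, 43 - 34) = 9.
Farmer 3: others sum to 25; max(0, 43 - 25) = 18.
Farmer 4: others sum to 41; max(0, 43 - 41) = 2.
Total collected = 0 + 9 + 18 + 2 = 29.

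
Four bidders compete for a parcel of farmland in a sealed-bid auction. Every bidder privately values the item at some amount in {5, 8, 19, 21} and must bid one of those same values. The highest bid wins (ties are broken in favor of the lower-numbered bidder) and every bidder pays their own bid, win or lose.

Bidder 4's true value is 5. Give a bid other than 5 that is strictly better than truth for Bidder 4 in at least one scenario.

8

Suppose Bidder 1 bids 5, Bidder 2 bids 5 and Bidder 3 bids 5.
Bid 5: loses but pays 5, utility -5.
Bid 8: wins, pays 8, utility 5 - 8 = -3.
So bidding 8 beats truth here (-3 > -5).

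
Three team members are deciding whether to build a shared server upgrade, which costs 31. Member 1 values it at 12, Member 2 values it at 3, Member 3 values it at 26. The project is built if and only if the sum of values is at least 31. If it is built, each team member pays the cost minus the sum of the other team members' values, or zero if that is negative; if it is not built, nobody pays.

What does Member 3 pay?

16

Total value 41 ≥ cost 31, so the project is built.
The other team members' values sum to 15.
Cost minus that sum is 31 - 15 = 16.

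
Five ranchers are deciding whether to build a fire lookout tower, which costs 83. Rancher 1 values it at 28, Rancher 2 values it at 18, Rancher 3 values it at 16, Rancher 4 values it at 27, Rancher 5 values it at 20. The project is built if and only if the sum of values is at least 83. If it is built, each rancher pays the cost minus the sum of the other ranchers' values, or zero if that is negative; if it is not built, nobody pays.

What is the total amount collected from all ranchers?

Total value 109 ≥ cost 83, so it is built.
Rancher 1: others sum to 81; max(0, 83 - 81) = 2.
Rancher 2: others sum to 91; max(0, 83 - 91) = 0.
Rancher 3: others sum to 93; max(0, 83 - 93) = 0.
Rancher 4: others sum to 82; max(0, 83 - 82) = 1.
Rancher 5: others sum to 89; max(0, 83 - 89) = 0.
Total collected = 2 + 0 + 0 + 1 + 0 = 3.

3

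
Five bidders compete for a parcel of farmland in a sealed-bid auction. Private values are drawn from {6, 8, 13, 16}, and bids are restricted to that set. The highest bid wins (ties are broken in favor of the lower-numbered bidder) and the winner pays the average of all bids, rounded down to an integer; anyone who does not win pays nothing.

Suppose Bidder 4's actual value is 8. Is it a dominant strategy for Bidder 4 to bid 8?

Consider the case where Bidder 1 bids 6, Bidder 2 bids 6, Bidder 3 bids 8 and Bidder 5 bids 6.
Truthful bid 8: loses, pays 0, utility 0.
Bid 13 instead: wins, pays 7, utility 8 - 7 = 1.
Since 1 > 0, bidding 13 is strictly better here, so truthful bidding is not dominant.

No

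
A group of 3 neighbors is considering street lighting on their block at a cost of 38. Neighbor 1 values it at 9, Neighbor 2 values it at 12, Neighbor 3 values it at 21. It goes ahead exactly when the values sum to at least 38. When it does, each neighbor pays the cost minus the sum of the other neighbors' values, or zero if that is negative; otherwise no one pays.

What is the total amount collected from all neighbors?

Total value 42 ≥ cost 38, so it is built.
Neighbor 1: others sum to 33; max(0, 38 - 33) = 5.
Neighbor 2: others sum to 30; max(0, 38 - 30) = 8.
Neighbor 3: others sum to 21; max(0, 38 - 21) = 17.
Total collected = 5 + 8 + 17 = 30.

30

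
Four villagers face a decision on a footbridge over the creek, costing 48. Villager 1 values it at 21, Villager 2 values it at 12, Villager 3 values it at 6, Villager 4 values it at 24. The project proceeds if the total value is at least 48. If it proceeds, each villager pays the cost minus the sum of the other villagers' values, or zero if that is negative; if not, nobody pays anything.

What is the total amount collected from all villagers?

Total value 63 ≥ cost 48, so it is built.
Villager 1: others sum to 42; max(0, 48 - 42) = 6.
Villager 2: others sum to 51; max(0, 48 - 51) = 0.
Villager 3: others sum to 57; max(0, 48 - 57) = 0.
Villager 4: others sum to 39; max(0, 48 - 39) = 9.
Total collected = 6 + 0 + 0 + 9 = 15.

15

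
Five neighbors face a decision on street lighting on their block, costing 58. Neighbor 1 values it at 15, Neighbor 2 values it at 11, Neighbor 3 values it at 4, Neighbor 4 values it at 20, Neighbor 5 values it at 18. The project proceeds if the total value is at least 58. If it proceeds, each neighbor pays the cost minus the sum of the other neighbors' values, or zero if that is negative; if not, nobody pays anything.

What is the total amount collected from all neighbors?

24

Total value 68 ≥ cost 58, so it is built.
Neighbor 1: others sum to 53; max(0, 58 - 53) = 5.
Neighbor 2: others sum to 57; max(0, 58 - 57) = 1.
Neighbor 3: others sum to 64; max(0, 58 - 64) = 0.
Neighbor 4: others sum to 48; max(0, 58 - 48) = 10.
Neighbor 5: others sum to 50; max(0, 58 - 50) = 8.
Total collected = 5 + 1 + 0 + 10 + 8 = 24.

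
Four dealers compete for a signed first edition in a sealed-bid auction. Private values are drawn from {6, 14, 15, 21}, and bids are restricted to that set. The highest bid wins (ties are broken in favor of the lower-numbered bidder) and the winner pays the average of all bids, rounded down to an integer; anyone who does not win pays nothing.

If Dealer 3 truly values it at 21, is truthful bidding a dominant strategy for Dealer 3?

No

Consider the case where Dealer 1 bids 6, Dealer 2 bids 6 and Dealer 4 bids 6.
Truthful bid 21: wins, pays 9, utility 21 - 9 = 12.
Bid 14 instead: wins, pays 8, utility 21 - 8 = 13.
Since 13 > 12, bidding 14 is strictly better here, so truthful bidding is not dominant.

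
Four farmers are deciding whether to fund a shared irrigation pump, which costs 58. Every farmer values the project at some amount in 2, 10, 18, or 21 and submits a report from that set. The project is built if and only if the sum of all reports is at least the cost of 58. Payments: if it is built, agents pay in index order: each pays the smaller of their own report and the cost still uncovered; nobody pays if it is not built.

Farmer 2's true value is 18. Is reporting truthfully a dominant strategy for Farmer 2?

No

Consider the case where Farmer 1 reports 10, Farmer 3 reports 18 and Farmer 4 reports 21.
Truthful report 18: project built, pays 18, utility 18 - 18 = 0.
Report 10 instead: project built, pays 10, utility 18 - 10 = 8.
Since 8 > 0, reporting 10 is strictly better here, so truthful reporting is not dominant.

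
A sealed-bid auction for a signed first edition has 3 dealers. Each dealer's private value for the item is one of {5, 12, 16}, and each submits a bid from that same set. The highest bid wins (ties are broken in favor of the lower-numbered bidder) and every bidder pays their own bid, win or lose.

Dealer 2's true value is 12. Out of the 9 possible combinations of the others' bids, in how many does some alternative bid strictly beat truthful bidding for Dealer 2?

Others bid (5, 16): truth gives -12; bid 16 gives -4 > -12. Violating.
Others bid (12, 5): truth gives -12; bid 16 gives -4 > -12. Violating.
Others bid (12, 12): truth gives -12; bid 16 gives -4 > -12. Violating.
Others bid (12, 16): truth gives -12; bid 16 gives -4 > -12. Violating.
Others bid (5, 5): truth gives 0; no alternative beats it.
Others bid (5, 12): truth gives 0; no alternative beats it.
(Checking all 9 profiles: 7 have a profitable deviation, 2 do not.)

7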